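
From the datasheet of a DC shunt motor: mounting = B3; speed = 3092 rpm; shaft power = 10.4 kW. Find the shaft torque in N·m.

32.1 N·m

ω = 2π × 3092/60 = 323.8 rad/s
τ = P/ω = 10400/323.8 = 32.1 N·m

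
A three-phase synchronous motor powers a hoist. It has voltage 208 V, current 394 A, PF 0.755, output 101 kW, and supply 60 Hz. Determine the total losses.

6170 W

P_in = √3·V·I·cosφ = 1.732×208×394×0.755 = 107165 W
P_out = 101000 W
Losses = P_in − P_out = 107165 − 101000 = 6165 W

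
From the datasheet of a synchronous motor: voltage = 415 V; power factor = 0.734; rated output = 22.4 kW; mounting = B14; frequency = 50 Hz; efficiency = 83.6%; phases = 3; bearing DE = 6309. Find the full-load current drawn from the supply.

50.8 A

P_out = 22.4 kW = 22400 W
P_in = P_out / η = 22400 / 0.836 = 26794 W
I_L = P_in / (√3·V_L·cosφ) = 26794 / (1.732 × 415 × 0.734) = 50.8 A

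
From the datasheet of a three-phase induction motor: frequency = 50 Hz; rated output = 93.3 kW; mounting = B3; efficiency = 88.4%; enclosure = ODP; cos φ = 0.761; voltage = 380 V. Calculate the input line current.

211 A

P_out = 93.3 kW = 93300 W
P_in = P_out / η = 93300 / 0.884 = 105543 W
I_L = P_in / (√3·V_L·cosφ) = 105543 / (1.732 × 380 × 0.761) = 211 A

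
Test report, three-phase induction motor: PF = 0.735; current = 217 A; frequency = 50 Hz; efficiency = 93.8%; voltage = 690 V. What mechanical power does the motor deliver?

P_in = √3·V·I·cosφ = 1.732 × 690 × 217 × 0.735 = 190609 W
P_out = η·P_in = 0.938 × 190609 = 178791 W

179 kW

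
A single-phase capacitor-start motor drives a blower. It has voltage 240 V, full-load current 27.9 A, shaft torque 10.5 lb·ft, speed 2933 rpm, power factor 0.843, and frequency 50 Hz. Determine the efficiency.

77.5 %

τ = 10.5 lb·ft × 1.356 = 14.24 N·m
ω = 2π × 2933/60 = 307.1 rad/s; P_out = τω = 14.24 × 307.1 = 4373 W
P_in = V·I·cosφ = 240 × 27.9 × 0.843 = 5645 W
η = P_out / P_in = 4373 / 5645 = 0.775 = 77.5%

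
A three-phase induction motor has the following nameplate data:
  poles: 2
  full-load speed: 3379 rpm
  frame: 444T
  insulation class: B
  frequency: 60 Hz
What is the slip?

6.14 %

n_s = 120f/p = 120×60/2 = 3600 rpm
s = (n_s − n)/n_s = (3600 − 3379)/3600 = 0.0614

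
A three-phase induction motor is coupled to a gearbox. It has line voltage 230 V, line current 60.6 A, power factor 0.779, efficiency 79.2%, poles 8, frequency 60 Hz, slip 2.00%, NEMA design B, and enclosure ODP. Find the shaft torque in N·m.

161 N·m

P_in = √3·V·I·cosφ = 1.732 × 230 × 60.6 × 0.779 = 18806 W
P_out = η·P_in = 0.792 × 18806 = 14894 W
n_s = 120×60/8 = 900 rpm; n = 900×(1−0.02) = 882 rpm
ω = 2π×882/60 = 92.36 rad/s
τ = P_out/ω = 14894/92.36 = 161 N·m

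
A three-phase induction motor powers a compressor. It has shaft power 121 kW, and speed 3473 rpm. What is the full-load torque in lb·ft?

ω = 2π × 3473/60 = 363.7 rad/s
τ = P/ω = 121000/363.7 = 332.7 N·m
In lb·ft: 332.7/1.356 = 245 lb·ft

245 lb·ft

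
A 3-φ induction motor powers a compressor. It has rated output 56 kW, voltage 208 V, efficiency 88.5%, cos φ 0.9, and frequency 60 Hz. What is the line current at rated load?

195 A

P_out = 56 kW = 56000 W
P_in = P_out / η = 56000 / 0.885 = 63277 W
I_L = P_in / (√3·V_L·cosφ) = 63277 / (1.732 × 208 × 0.9) = 195 A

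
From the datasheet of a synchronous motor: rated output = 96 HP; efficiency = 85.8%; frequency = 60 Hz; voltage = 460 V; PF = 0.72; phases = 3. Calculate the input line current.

P_out = 96 × 746 = 71616 W
P_in = P_out / η = 71616 / 0.858 = 83469 W
I_L = P_in / (√3·V_L·cosφ) = 83469 / (1.732 × 460 × 0.72) = 146 A

146 A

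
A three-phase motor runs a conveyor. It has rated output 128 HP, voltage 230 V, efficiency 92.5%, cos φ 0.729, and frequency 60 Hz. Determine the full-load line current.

355 A

P_out = 128 × 746 = 95488 W
P_in = P_out / η = 95488 / 0.925 = 103230 W
I_L = P_in / (√3·V_L·cosφ) = 103230 / (1.732 × 230 × 0.729) = 355 A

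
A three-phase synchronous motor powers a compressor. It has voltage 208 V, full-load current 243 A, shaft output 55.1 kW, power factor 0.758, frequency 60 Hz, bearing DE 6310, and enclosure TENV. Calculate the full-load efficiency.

P_out = 55.1 kW = 55100 W
P_in = √3·V_L·I_L·cosφ = 1.732 × 208 × 243 × 0.758 = 66357 W
η = P_out / P_in = 55100 / 66357 = 0.830 = 83.0%

83.0 %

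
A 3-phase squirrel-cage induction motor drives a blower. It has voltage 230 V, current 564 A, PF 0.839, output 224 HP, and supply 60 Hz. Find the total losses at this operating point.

21400 W

P_in = √3·V·I·cosφ = 1.732×230×564×0.839 = 188502 W
P_out = 224×746 = 167104 W
Losses = P_in − P_out = 188502 − 167104 = 21398 W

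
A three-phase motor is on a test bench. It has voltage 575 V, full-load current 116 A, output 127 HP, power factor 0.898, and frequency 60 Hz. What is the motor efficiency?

P_out = 127 × 746 = 94742 W
P_in = √3·V_L·I_L·cosφ = 1.732 × 575 × 116 × 0.898 = 103741 W
η = P_out / P_in = 94742 / 103741 = 0.913 = 91.3%

91.3 %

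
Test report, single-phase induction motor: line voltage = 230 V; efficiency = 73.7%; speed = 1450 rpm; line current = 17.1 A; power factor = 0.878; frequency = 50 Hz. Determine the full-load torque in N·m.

16.8 N·m

P_in = V·I·cosφ = 230 × 17.1 × 0.878 = 3453 W
P_out = η·P_in = 0.737 × 3453 = 2545 W
n = 1450 rpm
ω = 2π×1450/60 = 151.8 rad/s
τ = P_out/ω = 2545/151.8 = 16.8 N·m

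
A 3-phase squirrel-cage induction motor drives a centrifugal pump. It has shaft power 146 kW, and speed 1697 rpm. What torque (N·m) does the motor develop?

822 N·m

ω = 2π × 1697/60 = 177.7 rad/s
τ = P/ω = 146000/177.7 = 822 N·m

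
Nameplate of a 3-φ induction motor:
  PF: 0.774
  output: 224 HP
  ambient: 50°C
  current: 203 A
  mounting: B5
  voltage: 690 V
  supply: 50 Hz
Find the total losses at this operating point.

P_in = √3·V·I·cosφ = 1.732×690×203×0.774 = 187773 W
P_out = 224×746 = 167104 W
Losses = P_in − P_out = 187773 − 167104 = 20669 W

20.7 kW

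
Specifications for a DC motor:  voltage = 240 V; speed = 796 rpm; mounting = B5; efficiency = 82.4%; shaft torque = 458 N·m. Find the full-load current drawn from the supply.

193 A

ω = 2π×796/60 = 83.36 rad/s; P_out = τω = 458 × 83.36 = 38179 W
P_in = P_out / η = 38179 / 0.824 = 46334 W
I = P_in / V = 46334 / 240 = 193 A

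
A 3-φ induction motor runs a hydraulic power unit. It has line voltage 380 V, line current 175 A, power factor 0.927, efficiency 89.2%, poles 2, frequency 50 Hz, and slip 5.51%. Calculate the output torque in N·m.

P_in = √3·V·I·cosφ = 1.732 × 380 × 175 × 0.927 = 106770 W
P_out = η·P_in = 0.892 × 106770 = 95239 W
n_s = 120×50/2 = 3000 rpm; n = 3000×(1−0.0551) = 2835 rpm
ω = 2π×2835/60 = 296.9 rad/s
τ = P_out/ω = 95239/296.9 = 321 N·m

321 N·m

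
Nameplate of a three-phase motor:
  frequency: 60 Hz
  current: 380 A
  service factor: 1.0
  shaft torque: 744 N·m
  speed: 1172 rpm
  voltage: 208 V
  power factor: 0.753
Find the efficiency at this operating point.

88.6 %

ω = 2π × 1172/60 = 122.7 rad/s; P_out = τω = 744 × 122.7 = 91289 W
P_in = √3·V_L·I_L·cosφ = 1.732 × 208 × 380 × 0.753 = 103084 W
η = P_out / P_in = 91289 / 103084 = 0.886 = 88.6%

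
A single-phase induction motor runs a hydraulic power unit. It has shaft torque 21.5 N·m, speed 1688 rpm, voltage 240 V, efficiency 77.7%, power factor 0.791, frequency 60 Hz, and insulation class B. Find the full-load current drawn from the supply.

ω = 2π×1688/60 = 176.8 rad/s; P_out = τω = 21.5 × 176.8 = 3801 W
P_in = P_out / η = 3801 / 0.777 = 4892 W
I = P_in / (V·cosφ) = 4892 / (240 × 0.791) = 25.8 A

25.8 A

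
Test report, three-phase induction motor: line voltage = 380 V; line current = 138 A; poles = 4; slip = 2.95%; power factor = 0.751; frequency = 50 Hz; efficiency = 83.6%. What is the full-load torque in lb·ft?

P_in = √3·V·I·cosφ = 1.732 × 380 × 138 × 0.751 = 68210 W
P_out = η·P_in = 0.836 × 68210 = 57024 W
n_s = 120×50/4 = 1500 rpm; n = 1500×(1−0.0295) = 1456 rpm
ω = 2π×1456/60 = 152.5 rad/s
τ = P_out/ω = 57024/152.5 = 373.9 N·m
In lb·ft: 373.9/1.356 = 276 lb·ft

276 lb·ft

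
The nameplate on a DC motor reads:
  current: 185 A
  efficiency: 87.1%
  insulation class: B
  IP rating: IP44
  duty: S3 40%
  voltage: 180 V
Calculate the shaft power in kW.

29 kW

P_in = V·I = 180 × 185 = 33300 W
P_out = η·P_in = 0.871 × 33300 = 29004 W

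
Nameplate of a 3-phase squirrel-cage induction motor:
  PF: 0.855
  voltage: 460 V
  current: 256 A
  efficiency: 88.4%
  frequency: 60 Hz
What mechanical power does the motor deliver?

154 kW

P_in = √3·V·I·cosφ = 1.732 × 460 × 256 × 0.855 = 174386 W
P_out = η·P_in = 0.884 × 174386 = 154157 W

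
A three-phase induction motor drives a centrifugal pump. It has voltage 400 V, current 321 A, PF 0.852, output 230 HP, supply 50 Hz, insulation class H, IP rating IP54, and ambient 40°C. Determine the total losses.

P_in = √3·V·I·cosφ = 1.732×400×321×0.852 = 189475 W
P_out = 230×746 = 171580 W
Losses = P_in − P_out = 189475 − 171580 = 17895 W

17900 W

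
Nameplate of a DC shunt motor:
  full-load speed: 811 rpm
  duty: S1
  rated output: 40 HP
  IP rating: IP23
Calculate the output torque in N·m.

P_out = 40 × 746 = 29840 W
ω = 2π × 811/60 = 84.93 rad/s
τ = P_out/ω = 29840/84.93 = 351 N·m

351 N·m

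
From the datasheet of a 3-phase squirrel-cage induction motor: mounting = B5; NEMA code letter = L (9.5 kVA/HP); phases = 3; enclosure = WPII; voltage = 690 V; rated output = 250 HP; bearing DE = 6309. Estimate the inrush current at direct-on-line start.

S_LR = 9.5 × 250 = 2375 kVA
I_LR = S_LR/(√3·V_L) = 2375000/(1.732×690) = 1990 A

1990 A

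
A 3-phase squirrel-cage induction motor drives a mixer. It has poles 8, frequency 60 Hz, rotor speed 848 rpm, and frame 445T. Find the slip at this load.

5.78 %

n_s = 120f/p = 120×60/8 = 900 rpm
s = (n_s − n)/n_s = (900 − 848)/900 = 0.0578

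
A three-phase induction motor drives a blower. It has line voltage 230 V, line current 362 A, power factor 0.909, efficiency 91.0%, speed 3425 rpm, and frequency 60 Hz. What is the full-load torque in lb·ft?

245 lb·ft

P_in = √3·V·I·cosφ = 1.732 × 230 × 362 × 0.909 = 131084 W
P_out = η·P_in = 0.91 × 131084 = 119286 W
n = 3425 rpm
ω = 2π×3425/60 = 358.7 rad/s
τ = P_out/ω = 119286/358.7 = 332.6 N·m
In lb·ft: 332.6/1.356 = 245 lb·ft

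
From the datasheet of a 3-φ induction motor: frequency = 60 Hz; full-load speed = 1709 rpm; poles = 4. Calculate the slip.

n_s = 120f/p = 120×60/4 = 1800 rpm
s = (n_s − n)/n_s = (1800 − 1709)/1800 = 0.0506

5.06 %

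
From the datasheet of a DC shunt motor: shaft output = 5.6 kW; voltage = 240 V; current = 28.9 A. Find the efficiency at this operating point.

P_out = 5.6 kW = 5600 W
P_in = V·I = 240 × 28.9 = 6936 W
η = P_out / P_in = 5600 / 6936 = 0.807 = 80.7%

80.7 %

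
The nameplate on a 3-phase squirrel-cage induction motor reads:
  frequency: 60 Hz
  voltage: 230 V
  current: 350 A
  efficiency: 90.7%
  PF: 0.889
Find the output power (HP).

P_in = √3·V·I·cosφ = 1.732 × 230 × 350 × 0.889 = 123950 W
P_out = η·P_in = 0.907 × 123950 = 112423 W
= 112423/746 = 151 HP

151 HP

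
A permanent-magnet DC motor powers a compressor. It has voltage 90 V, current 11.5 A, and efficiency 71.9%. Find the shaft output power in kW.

P_in = V·I = 90 × 11.5 = 1035 W
P_out = η·P_in = 0.719 × 1035 = 744 W

0.744 kW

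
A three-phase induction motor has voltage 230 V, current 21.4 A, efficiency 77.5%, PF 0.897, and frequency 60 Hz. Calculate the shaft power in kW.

P_in = √3·V·I·cosφ = 1.732 × 230 × 21.4 × 0.897 = 7647 W
P_out = η·P_in = 0.775 × 7647 = 5926 W

5.93 kW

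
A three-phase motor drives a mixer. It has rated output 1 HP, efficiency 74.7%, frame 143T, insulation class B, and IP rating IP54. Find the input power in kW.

0.999 kW

P_out = 1 × 746 = 746 W
P_in = P_out/η = 746/0.747 = 999 W = 0.999 kW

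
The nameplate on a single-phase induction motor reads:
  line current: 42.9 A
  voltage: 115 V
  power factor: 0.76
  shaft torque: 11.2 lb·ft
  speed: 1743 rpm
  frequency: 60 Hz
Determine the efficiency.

73.9 %

τ = 11.2 lb·ft × 1.356 = 15.19 N·m
ω = 2π × 1743/60 = 182.5 rad/s; P_out = τω = 15.19 × 182.5 = 2772 W
P_in = V·I·cosφ = 115 × 42.9 × 0.76 = 3749 W
η = P_out / P_in = 2772 / 3749 = 0.739 = 73.9%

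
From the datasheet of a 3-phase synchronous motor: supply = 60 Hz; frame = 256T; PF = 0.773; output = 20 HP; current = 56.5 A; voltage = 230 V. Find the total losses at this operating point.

P_in = √3·V·I·cosφ = 1.732×230×56.5×0.773 = 17398 W
P_out = 20×746 = 14920 W
Losses = P_in − P_out = 17398 − 14920 = 2478 W

2.48 kW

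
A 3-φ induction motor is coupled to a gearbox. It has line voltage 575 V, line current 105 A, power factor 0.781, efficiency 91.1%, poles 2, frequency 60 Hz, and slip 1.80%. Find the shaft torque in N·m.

P_in = √3·V·I·cosφ = 1.732 × 575 × 105 × 0.781 = 81669 W
P_out = η·P_in = 0.911 × 81669 = 74400 W
n_s = 120×60/2 = 3600 rpm; n = 3600×(1−0.018) = 3535 rpm
ω = 2π×3535/60 = 370.2 rad/s
τ = P_out/ω = 74400/370.2 = 201 N·m

201 N·m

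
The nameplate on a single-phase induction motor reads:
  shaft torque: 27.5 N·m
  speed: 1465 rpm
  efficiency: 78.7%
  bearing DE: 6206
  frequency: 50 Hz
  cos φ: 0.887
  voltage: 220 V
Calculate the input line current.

27.5 A

ω = 2π×1465/60 = 153.4 rad/s; P_out = τω = 27.5 × 153.4 = 4219 W
P_in = P_out / η = 4219 / 0.787 = 5361 W
I = P_in / (V·cosφ) = 5361 / (220 × 0.887) = 27.5 A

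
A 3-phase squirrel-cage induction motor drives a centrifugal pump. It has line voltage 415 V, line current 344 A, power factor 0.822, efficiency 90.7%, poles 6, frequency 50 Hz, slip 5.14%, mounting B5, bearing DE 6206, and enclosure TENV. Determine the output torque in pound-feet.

P_in = √3·V·I·cosφ = 1.732 × 415 × 344 × 0.822 = 203248 W
P_out = η·P_in = 0.907 × 203248 = 184346 W
n_s = 120×50/6 = 1000 rpm; n = 1000×(1−0.0514) = 949 rpm
ω = 2π×949/60 = 99.38 rad/s
τ = P_out/ω = 184346/99.38 = 1855 N·m
In lb·ft: 1855/1.356 = 1370 lb·ft

1370 lb·ft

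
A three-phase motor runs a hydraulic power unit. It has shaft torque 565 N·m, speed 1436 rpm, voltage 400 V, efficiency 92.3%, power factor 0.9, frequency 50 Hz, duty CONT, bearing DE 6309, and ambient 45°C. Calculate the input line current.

148 A

ω = 2π×1436/60 = 150.4 rad/s; P_out = τω = 565 × 150.4 = 84976 W
P_in = P_out / η = 84976 / 0.923 = 92065 W
I_L = P_in / (√3·V_L·cosφ) = 92065 / (1.732 × 400 × 0.9) = 148 A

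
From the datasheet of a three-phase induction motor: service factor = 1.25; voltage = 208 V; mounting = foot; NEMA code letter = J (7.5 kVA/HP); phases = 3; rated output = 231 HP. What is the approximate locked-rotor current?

4810 A

S_LR = 7.5 × 231 = 1732.5 kVA
I_LR = S_LR/(√3·V_L) = 1732500/(1.732×208) = 4810 A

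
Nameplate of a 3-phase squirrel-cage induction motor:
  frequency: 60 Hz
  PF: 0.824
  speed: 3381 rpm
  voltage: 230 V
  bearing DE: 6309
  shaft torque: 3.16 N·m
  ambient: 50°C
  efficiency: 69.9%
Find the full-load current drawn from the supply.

ω = 2π×3381/60 = 354.1 rad/s; P_out = τω = 3.16 × 354.1 = 1119 W
P_in = P_out / η = 1119 / 0.699 = 1601 W
I_L = P_in / (√3·V_L·cosφ) = 1601 / (1.732 × 230 × 0.824) = 4.88 A

4.88 A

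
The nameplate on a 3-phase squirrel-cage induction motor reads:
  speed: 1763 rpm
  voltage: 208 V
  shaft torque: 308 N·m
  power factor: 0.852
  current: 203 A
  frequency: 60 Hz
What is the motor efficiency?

91.3 %

ω = 2π × 1763/60 = 184.6 rad/s; P_out = τω = 308 × 184.6 = 56857 W
P_in = √3·V_L·I_L·cosφ = 1.732 × 208 × 203 × 0.852 = 62308 W
η = P_out / P_in = 56857 / 62308 = 0.913 = 91.3%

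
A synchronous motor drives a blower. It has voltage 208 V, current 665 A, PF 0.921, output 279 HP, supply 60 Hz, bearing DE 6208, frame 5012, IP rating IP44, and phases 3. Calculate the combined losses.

12500 W

P_in = √3·V·I·cosφ = 1.732×208×665×0.921 = 220644 W
P_out = 279×746 = 208134 W
Losses = P_in − P_out = 220644 − 208134 = 12510 W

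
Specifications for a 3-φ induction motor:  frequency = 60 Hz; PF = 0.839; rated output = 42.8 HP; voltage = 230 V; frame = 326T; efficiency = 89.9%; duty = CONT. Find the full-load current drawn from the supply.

P_out = 42.8 × 746 = 31929 W
P_in = P_out / η = 31929 / 0.899 = 35516 W
I_L = P_in / (√3·V_L·cosφ) = 35516 / (1.732 × 230 × 0.839) = 106 A

106 A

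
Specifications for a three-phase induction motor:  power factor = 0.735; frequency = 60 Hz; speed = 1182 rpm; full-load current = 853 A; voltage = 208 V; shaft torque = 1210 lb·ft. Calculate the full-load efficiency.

89.9 %

τ = 1210 lb·ft × 1.356 = 1641 N·m
ω = 2π × 1182/60 = 123.8 rad/s; P_out = τω = 1641 × 123.8 = 203156 W
P_in = √3·V_L·I_L·cosφ = 1.732 × 208 × 853 × 0.735 = 225864 W
η = P_out / P_in = 203156 / 225864 = 0.899 = 89.9%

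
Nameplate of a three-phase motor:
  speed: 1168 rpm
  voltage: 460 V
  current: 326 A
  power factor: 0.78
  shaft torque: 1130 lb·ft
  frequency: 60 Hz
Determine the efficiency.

92.5 %

τ = 1130 lb·ft × 1.356 = 1532 N·m
ω = 2π × 1168/60 = 122.3 rad/s; P_out = τω = 1532 × 122.3 = 187364 W
P_in = √3·V_L·I_L·cosφ = 1.732 × 460 × 326 × 0.78 = 202590 W
η = P_out / P_in = 187364 / 202590 = 0.925 = 92.5%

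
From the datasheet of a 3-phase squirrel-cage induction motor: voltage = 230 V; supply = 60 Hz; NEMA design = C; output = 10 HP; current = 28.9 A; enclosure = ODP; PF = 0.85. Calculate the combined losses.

2330 W

P_in = √3·V·I·cosφ = 1.732×230×28.9×0.85 = 9786 W
P_out = 10×746 = 7460 W
Losses = P_in − P_out = 9786 − 7460 = 2326 W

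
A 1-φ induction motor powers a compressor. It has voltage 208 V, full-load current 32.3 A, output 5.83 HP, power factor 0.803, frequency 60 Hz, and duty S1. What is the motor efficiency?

80.6 %

P_out = 5.83 × 746 = 4349 W
P_in = V·I·cosφ = 208 × 32.3 × 0.803 = 5395 W
η = P_out / P_in = 4349 / 5395 = 0.806 = 80.6%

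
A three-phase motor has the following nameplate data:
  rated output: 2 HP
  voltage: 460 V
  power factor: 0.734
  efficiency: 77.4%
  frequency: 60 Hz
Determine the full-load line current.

3.3 A

P_out = 2 × 746 = 1492 W
P_in = P_out / η = 1492 / 0.774 = 1928 W
I_L = P_in / (√3·V_L·cosφ) = 1928 / (1.732 × 460 × 0.734) = 3.3 A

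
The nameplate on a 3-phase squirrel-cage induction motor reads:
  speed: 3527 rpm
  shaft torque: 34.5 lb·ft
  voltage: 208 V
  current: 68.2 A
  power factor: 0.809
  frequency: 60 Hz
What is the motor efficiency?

86.9 %

τ = 34.5 lb·ft × 1.356 = 46.78 N·m
ω = 2π × 3527/60 = 369.3 rad/s; P_out = τω = 46.78 × 369.3 = 17276 W
P_in = √3·V_L·I_L·cosφ = 1.732 × 208 × 68.2 × 0.809 = 19877 W
η = P_out / P_in = 17276 / 19877 = 0.869 = 86.9%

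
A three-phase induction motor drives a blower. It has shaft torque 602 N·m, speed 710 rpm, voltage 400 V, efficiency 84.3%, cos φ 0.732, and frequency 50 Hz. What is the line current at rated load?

ω = 2π×710/60 = 74.35 rad/s; P_out = τω = 602 × 74.35 = 44759 W
P_in = P_out / η = 44759 / 0.843 = 53095 W
I_L = P_in / (√3·V_L·cosφ) = 53095 / (1.732 × 400 × 0.732) = 105 A

105 A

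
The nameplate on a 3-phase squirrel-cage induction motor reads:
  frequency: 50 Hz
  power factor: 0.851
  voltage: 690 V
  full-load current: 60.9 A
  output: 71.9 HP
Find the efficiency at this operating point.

86.6 %

P_out = 71.9 × 746 = 53637 W
P_in = √3·V_L·I_L·cosφ = 1.732 × 690 × 60.9 × 0.851 = 61936 W
η = P_out / P_in = 53637 / 61936 = 0.866 = 86.6%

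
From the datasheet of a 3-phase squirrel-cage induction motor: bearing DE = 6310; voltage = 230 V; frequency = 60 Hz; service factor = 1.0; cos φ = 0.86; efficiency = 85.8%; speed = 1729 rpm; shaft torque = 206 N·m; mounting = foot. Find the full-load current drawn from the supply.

127 A

ω = 2π×1729/60 = 181.1 rad/s; P_out = τω = 206 × 181.1 = 37307 W
P_in = P_out / η = 37307 / 0.858 = 43481 W
I_L = P_in / (√3·V_L·cosφ) = 43481 / (1.732 × 230 × 0.86) = 127 A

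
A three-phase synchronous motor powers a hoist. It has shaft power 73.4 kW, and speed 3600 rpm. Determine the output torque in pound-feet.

ω = 2π × 3600/60 = 377 rad/s
τ = P/ω = 73400/377 = 194.7 N·m
In lb·ft: 194.7/1.356 = 144 lb·ft

144 lb·ft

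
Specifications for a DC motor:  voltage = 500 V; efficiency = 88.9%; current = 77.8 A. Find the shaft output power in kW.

P_in = V·I = 500 × 77.8 = 38900 W
P_out = η·P_in = 0.889 × 38900 = 34582 W

34.6 kW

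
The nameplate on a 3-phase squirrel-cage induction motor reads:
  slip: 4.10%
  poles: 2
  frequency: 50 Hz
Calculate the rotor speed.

2877 rpm

n_s = 120f/p = 120×50/2 = 3000 rpm
n = n_s(1 − s) = 3000 × (1 − 0.041) = 2877 rpm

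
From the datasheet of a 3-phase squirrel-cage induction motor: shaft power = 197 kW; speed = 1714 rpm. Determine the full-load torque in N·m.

ω = 2π × 1714/60 = 179.5 rad/s
τ = P/ω = 197000/179.5 = 1100 N·m

1100 N·m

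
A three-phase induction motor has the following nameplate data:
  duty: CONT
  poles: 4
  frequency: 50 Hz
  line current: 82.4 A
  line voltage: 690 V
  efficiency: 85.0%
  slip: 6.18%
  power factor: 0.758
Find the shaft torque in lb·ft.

P_in = √3·V·I·cosφ = 1.732 × 690 × 82.4 × 0.758 = 74644 W
P_out = η·P_in = 0.85 × 74644 = 63447 W
n_s = 120×50/4 = 1500 rpm; n = 1500×(1−0.0618) = 1407 rpm
ω = 2π×1407/60 = 147.3 rad/s
τ = P_out/ω = 63447/147.3 = 430.7 N·m
In lb·ft: 430.7/1.356 = 318 lb·ft

318 lb·ft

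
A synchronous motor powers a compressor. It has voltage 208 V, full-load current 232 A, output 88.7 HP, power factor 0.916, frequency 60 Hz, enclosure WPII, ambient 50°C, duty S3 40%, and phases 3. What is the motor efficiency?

86.4 %

P_out = 88.7 × 746 = 66170 W
P_in = √3·V_L·I_L·cosφ = 1.732 × 208 × 232 × 0.916 = 76559 W
η = P_out / P_in = 66170 / 76559 = 0.864 = 86.4%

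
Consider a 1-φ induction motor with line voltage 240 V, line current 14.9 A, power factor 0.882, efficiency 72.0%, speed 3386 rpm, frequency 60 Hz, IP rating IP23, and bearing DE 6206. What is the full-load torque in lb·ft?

4.72 lb·ft

P_in = V·I·cosφ = 240 × 14.9 × 0.882 = 3154 W
P_out = η·P_in = 0.72 × 3154 = 2271 W
n = 3386 rpm
ω = 2π×3386/60 = 354.6 rad/s
τ = P_out/ω = 2271/354.6 = 6.404 N·m
In lb·ft: 6.404/1.356 = 4.72 lb·ft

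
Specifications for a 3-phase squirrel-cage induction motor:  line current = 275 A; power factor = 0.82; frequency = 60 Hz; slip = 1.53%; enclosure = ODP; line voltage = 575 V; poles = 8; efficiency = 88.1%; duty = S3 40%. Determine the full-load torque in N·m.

2130 N·m

P_in = √3·V·I·cosφ = 1.732 × 575 × 275 × 0.82 = 224575 W
P_out = η·P_in = 0.881 × 224575 = 197851 W
n_s = 120×60/8 = 900 rpm; n = 900×(1−0.0153) = 886 rpm
ω = 2π×886/60 = 92.78 rad/s
τ = P_out/ω = 197851/92.78 = 2130 N·m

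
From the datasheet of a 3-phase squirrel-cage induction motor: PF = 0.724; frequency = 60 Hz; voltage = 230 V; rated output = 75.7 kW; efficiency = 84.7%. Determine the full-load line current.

310 A

P_out = 75.7 kW = 75700 W
P_in = P_out / η = 75700 / 0.847 = 89374 W
I_L = P_in / (√3·V_L·cosφ) = 89374 / (1.732 × 230 × 0.724) = 310 A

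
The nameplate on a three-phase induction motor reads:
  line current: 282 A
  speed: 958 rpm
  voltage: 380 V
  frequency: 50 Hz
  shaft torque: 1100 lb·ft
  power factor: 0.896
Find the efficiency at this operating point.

90.0 %

τ = 1100 lb·ft × 1.356 = 1492 N·m
ω = 2π × 958/60 = 100.3 rad/s; P_out = τω = 1492 × 100.3 = 149648 W
P_in = √3·V_L·I_L·cosφ = 1.732 × 380 × 282 × 0.896 = 166299 W
η = P_out / P_in = 149648 / 166299 = 0.900 = 90.0%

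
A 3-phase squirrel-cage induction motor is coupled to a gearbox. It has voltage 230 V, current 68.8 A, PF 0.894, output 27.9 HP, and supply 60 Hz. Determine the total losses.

3690 W

P_in = √3·V·I·cosφ = 1.732×230×68.8×0.894 = 24502 W
P_out = 27.9×746 = 20813 W
Losses = P_in − P_out = 24502 − 20813 = 3689 W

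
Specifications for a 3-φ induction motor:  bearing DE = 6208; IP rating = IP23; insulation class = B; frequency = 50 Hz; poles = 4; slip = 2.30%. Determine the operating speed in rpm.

1466 rpm

n_s = 120f/p = 120×50/4 = 1500 rpm
n = n_s(1 − s) = 1500 × (1 − 0.023) = 1466 rpm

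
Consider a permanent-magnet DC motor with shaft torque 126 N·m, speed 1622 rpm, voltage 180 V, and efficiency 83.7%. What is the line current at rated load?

142 A

ω = 2π×1622/60 = 169.9 rad/s; P_out = τω = 126 × 169.9 = 21407 W
P_in = P_out / η = 21407 / 0.837 = 25576 W
I = P_in / V = 25576 / 180 = 142 A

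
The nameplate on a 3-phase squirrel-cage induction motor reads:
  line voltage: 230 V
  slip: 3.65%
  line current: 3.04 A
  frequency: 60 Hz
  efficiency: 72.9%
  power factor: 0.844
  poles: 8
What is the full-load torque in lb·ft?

6.05 lb·ft

P_in = √3·V·I·cosφ = 1.732 × 230 × 3.04 × 0.844 = 1022 W
P_out = η·P_in = 0.729 × 1022 = 745 W
n_s = 120×60/8 = 900 rpm; n = 900×(1−0.0365) = 867 rpm
ω = 2π×867/60 = 90.79 rad/s
τ = P_out/ω = 745/90.79 = 8.206 N·m
In lb·ft: 8.206/1.356 = 6.05 lb·ft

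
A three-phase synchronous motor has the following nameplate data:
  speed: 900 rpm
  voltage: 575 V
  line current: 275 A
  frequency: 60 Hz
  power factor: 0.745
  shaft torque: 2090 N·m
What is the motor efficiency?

ω = 2π × 900/60 = 94.25 rad/s; P_out = τω = 2090 × 94.25 = 196983 W
P_in = √3·V_L·I_L·cosφ = 1.732 × 575 × 275 × 0.745 = 204035 W
η = P_out / P_in = 196983 / 204035 = 0.965 = 96.5%

96.5 %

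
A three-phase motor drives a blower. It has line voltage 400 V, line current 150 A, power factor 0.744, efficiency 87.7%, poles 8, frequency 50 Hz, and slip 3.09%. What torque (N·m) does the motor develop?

P_in = √3·V·I·cosφ = 1.732 × 400 × 150 × 0.744 = 77316 W
P_out = η·P_in = 0.877 × 77316 = 67806 W
n_s = 120×50/8 = 750 rpm; n = 750×(1−0.0309) = 727 rpm
ω = 2π×727/60 = 76.13 rad/s
τ = P_out/ω = 67806/76.13 = 891 N·m

891 N·m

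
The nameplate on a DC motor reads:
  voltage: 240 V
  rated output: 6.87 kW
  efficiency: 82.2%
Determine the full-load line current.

34.8 A

P_out = 6.87 kW = 6870 W
P_in = P_out / η = 6870 / 0.822 = 8358 W
I = P_in / V = 8358 / 240 = 34.8 A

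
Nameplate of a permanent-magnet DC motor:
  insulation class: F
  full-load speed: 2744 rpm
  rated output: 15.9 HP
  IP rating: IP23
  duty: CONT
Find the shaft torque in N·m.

41.3 N·m

P_out = 15.9 × 746 = 11861 W
ω = 2π × 2744/60 = 287.4 rad/s
τ = P_out/ω = 11861/287.4 = 41.3 N·m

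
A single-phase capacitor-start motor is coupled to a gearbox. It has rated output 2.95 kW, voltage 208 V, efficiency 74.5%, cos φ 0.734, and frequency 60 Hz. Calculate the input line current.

P_out = 2.95 kW = 2950 W
P_in = P_out / η = 2950 / 0.745 = 3960 W
I = P_in / (V·cosφ) = 3960 / (208 × 0.734) = 25.9 A

25.9 A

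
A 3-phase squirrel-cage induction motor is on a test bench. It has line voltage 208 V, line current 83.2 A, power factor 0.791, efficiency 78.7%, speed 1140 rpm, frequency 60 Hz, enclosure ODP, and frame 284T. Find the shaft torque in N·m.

156 N·m

P_in = √3·V·I·cosφ = 1.732 × 208 × 83.2 × 0.791 = 23709 W
P_out = η·P_in = 0.787 × 23709 = 18659 W
n = 1140 rpm
ω = 2π×1140/60 = 119.4 rad/s
τ = P_out/ω = 18659/119.4 = 156 N·m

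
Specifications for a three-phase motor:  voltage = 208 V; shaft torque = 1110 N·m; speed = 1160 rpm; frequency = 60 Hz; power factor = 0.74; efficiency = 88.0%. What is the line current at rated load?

ω = 2π×1160/60 = 121.5 rad/s; P_out = τω = 1110 × 121.5 = 134865 W
P_in = P_out / η = 134865 / 0.880 = 153256 W
I_L = P_in / (√3·V_L·cosφ) = 153256 / (1.732 × 208 × 0.74) = 575 A

575 A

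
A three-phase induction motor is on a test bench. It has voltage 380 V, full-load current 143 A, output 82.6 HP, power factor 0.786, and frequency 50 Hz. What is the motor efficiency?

83.3 %

P_out = 82.6 × 746 = 61620 W
P_in = √3·V_L·I_L·cosφ = 1.732 × 380 × 143 × 0.786 = 73976 W
η = P_out / P_in = 61620 / 73976 = 0.833 = 83.3%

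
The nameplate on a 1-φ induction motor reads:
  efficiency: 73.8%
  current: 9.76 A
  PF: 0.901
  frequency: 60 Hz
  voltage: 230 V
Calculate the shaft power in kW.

P_in = V·I·cosφ = 230 × 9.76 × 0.901 = 2023 W
P_out = η·P_in = 0.738 × 2023 = 1493 W

1.49 kW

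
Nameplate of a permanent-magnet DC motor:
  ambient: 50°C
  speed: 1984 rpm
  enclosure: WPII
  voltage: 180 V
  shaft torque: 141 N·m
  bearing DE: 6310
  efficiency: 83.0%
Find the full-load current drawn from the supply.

ω = 2π×1984/60 = 207.8 rad/s; P_out = τω = 141 × 207.8 = 29300 W
P_in = P_out / η = 29300 / 0.830 = 35301 W
I = P_in / V = 35301 / 180 = 196 A

196 A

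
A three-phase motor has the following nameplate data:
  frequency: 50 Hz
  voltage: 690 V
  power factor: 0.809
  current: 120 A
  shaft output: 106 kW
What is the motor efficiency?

P_out = 106 kW = 106000 W
P_in = √3·V_L·I_L·cosφ = 1.732 × 690 × 120 × 0.809 = 116018 W
η = P_out / P_in = 106000 / 116018 = 0.914 = 91.4%

91.4 %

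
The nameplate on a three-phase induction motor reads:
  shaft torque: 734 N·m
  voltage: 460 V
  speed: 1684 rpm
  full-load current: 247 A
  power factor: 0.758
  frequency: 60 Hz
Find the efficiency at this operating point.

ω = 2π × 1684/60 = 176.3 rad/s; P_out = τω = 734 × 176.3 = 129404 W
P_in = √3·V_L·I_L·cosφ = 1.732 × 460 × 247 × 0.758 = 149167 W
η = P_out / P_in = 129404 / 149167 = 0.868 = 86.8%

86.8 %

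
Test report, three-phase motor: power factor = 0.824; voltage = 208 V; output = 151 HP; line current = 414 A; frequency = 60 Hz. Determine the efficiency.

91.7 %

P_out = 151 × 746 = 112646 W
P_in = √3·V_L·I_L·cosφ = 1.732 × 208 × 414 × 0.824 = 122896 W
η = P_out / P_in = 112646 / 122896 = 0.917 = 91.7%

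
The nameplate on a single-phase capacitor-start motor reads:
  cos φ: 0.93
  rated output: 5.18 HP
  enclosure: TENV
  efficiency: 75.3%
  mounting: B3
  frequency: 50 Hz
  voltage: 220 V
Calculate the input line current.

P_out = 5.18 × 746 = 3864 W
P_in = P_out / η = 3864 / 0.753 = 5131 W
I = P_in / (V·cosφ) = 5131 / (220 × 0.93) = 25.1 A

25.1 A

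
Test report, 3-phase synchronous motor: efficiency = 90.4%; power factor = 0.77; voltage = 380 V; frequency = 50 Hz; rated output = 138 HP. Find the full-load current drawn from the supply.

P_out = 138 × 746 = 102948 W
P_in = P_out / η = 102948 / 0.904 = 113881 W
I_L = P_in / (√3·V_L·cosφ) = 113881 / (1.732 × 380 × 0.77) = 225 A

225 A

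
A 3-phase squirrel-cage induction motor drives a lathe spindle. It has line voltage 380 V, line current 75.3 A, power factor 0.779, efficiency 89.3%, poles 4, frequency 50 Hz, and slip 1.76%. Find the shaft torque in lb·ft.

P_in = √3·V·I·cosφ = 1.732 × 380 × 75.3 × 0.779 = 38607 W
P_out = η·P_in = 0.893 × 38607 = 34476 W
n_s = 120×50/4 = 1500 rpm; n = 1500×(1−0.0176) = 1474 rpm
ω = 2π×1474/60 = 154.4 rad/s
τ = P_out/ω = 34476/154.4 = 223.3 N·m
In lb·ft: 223.3/1.356 = 165 lb·ft

165 lb·ft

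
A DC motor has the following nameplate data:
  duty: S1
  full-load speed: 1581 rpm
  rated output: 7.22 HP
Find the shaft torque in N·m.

32.5 N·m

P_out = 7.22 × 746 = 5386 W
ω = 2π × 1581/60 = 165.6 rad/s
τ = P_out/ω = 5386/165.6 = 32.5 N·m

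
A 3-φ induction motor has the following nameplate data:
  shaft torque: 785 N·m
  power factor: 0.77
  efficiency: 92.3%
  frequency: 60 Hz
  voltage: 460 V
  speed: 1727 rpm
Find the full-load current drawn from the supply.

251 A

ω = 2π×1727/60 = 180.9 rad/s; P_out = τω = 785 × 180.9 = 142007 W
P_in = P_out / η = 142007 / 0.923 = 153854 W
I_L = P_in / (√3·V_L·cosφ) = 153854 / (1.732 × 460 × 0.77) = 251 A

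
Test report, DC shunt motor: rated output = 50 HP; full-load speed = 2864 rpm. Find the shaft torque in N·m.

P_out = 50 × 746 = 37300 W
ω = 2π × 2864/60 = 299.9 rad/s
τ = P_out/ω = 37300/299.9 = 124 N·m

124 N·m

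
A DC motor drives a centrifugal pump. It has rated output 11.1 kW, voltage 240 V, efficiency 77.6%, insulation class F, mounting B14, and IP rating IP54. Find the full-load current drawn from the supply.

P_out = 11.1 kW = 11100 W
P_in = P_out / η = 11100 / 0.776 = 14304 W
I = P_in / V = 14304 / 240 = 59.6 A

59.6 A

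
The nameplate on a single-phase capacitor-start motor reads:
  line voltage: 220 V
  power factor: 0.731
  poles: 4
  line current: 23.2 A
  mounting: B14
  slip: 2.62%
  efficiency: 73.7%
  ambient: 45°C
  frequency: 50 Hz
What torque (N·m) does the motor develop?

18 N·m

P_in = V·I·cosφ = 220 × 23.2 × 0.731 = 3731 W
P_out = η·P_in = 0.737 × 3731 = 2750 W
n_s = 120×50/4 = 1500 rpm; n = 1500×(1−0.0262) = 1461 rpm
ω = 2π×1461/60 = 153 rad/s
τ = P_out/ω = 2750/153 = 18 N·m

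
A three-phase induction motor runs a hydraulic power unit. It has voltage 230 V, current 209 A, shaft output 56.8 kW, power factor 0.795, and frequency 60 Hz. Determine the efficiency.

85.8 %

P_out = 56.8 kW = 56800 W
P_in = √3·V_L·I_L·cosφ = 1.732 × 230 × 209 × 0.795 = 66190 W
η = P_out / P_in = 56800 / 66190 = 0.858 = 85.8%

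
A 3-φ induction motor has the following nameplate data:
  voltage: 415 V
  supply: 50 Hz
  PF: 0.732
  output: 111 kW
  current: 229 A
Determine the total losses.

9.49 kW

P_in = √3·V·I·cosφ = 1.732×415×229×0.732 = 120488 W
P_out = 111000 W
Losses = P_in − P_out = 120488 − 111000 = 9488 W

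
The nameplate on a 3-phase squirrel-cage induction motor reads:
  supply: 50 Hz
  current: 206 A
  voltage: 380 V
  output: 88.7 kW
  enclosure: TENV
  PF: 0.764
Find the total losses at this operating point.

P_in = √3·V·I·cosφ = 1.732×380×206×0.764 = 103584 W
P_out = 88700 W
Losses = P_in − P_out = 103584 − 88700 = 14884 W

14900 W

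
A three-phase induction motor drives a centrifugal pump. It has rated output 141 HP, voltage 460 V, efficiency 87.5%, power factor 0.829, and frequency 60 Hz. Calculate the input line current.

P_out = 141 × 746 = 105186 W
P_in = P_out / η = 105186 / 0.875 = 120213 W
I_L = P_in / (√3·V_L·cosφ) = 120213 / (1.732 × 460 × 0.829) = 182 A

182 A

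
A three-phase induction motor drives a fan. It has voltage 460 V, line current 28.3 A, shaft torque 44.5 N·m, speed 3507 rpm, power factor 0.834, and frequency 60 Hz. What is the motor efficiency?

ω = 2π × 3507/60 = 367.3 rad/s; P_out = τω = 44.5 × 367.3 = 16345 W
P_in = √3·V_L·I_L·cosφ = 1.732 × 460 × 28.3 × 0.834 = 18804 W
η = P_out / P_in = 16345 / 18804 = 0.869 = 86.9%

86.9 %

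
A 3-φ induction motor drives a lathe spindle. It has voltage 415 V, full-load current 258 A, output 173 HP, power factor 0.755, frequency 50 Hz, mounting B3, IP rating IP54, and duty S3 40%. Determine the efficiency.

P_out = 173 × 746 = 129058 W
P_in = √3·V_L·I_L·cosφ = 1.732 × 415 × 258 × 0.755 = 140011 W
η = P_out / P_in = 129058 / 140011 = 0.922 = 92.2%

92.2 %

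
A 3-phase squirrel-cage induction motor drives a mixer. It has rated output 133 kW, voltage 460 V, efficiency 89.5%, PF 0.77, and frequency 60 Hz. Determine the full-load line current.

242 A

P_out = 133 kW = 133000 W
P_in = P_out / η = 133000 / 0.895 = 148603 W
I_L = P_in / (√3·V_L·cosφ) = 148603 / (1.732 × 460 × 0.77) = 242 A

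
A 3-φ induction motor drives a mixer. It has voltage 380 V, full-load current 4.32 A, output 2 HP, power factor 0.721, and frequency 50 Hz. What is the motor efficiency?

P_out = 2 × 746 = 1492 W
P_in = √3·V_L·I_L·cosφ = 1.732 × 380 × 4.32 × 0.721 = 2050 W
η = P_out / P_in = 1492 / 2050 = 0.728 = 72.8%

72.8 %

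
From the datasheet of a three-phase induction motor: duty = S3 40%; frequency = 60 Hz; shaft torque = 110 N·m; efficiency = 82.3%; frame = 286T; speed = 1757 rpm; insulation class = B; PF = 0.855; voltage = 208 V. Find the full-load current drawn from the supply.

79.8 A

ω = 2π×1757/60 = 184 rad/s; P_out = τω = 110 × 184 = 20240 W
P_in = P_out / η = 20240 / 0.823 = 24593 W
I_L = P_in / (√3·V_L·cosφ) = 24593 / (1.732 × 208 × 0.855) = 79.8 A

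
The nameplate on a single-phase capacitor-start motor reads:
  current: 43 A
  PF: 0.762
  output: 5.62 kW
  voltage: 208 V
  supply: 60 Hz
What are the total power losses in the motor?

1200 W

P_in = V·I·cosφ = 208×43×0.762 = 6815 W
P_out = 5620 W
Losses = P_in − P_out = 6815 − 5620 = 1195 W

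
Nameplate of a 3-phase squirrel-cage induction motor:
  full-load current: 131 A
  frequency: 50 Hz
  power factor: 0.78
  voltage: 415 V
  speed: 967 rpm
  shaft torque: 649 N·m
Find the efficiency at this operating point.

ω = 2π × 967/60 = 101.3 rad/s; P_out = τω = 649 × 101.3 = 65744 W
P_in = √3·V_L·I_L·cosφ = 1.732 × 415 × 131 × 0.78 = 73445 W
η = P_out / P_in = 65744 / 73445 = 0.895 = 89.5%

89.5 %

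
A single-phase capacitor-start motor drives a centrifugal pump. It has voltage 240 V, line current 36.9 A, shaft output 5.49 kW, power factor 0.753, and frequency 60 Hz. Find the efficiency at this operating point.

P_out = 5.49 kW = 5490 W
P_in = V·I·cosφ = 240 × 36.9 × 0.753 = 6669 W
η = P_out / P_in = 5490 / 6669 = 0.823 = 82.3%

82.3 %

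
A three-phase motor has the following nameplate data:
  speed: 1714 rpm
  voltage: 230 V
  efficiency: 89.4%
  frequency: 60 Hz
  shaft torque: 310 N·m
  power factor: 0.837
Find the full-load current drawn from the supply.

ω = 2π×1714/60 = 179.5 rad/s; P_out = τω = 310 × 179.5 = 55645 W
P_in = P_out / η = 55645 / 0.894 = 62243 W
I_L = P_in / (√3·V_L·cosφ) = 62243 / (1.732 × 230 × 0.837) = 187 A

187 A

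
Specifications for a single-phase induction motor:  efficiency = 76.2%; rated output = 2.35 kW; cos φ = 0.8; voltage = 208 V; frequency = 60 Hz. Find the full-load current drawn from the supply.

P_out = 2.35 kW = 2350 W
P_in = P_out / η = 2350 / 0.762 = 3084 W
I = P_in / (V·cosφ) = 3084 / (208 × 0.8) = 18.5 A

18.5 A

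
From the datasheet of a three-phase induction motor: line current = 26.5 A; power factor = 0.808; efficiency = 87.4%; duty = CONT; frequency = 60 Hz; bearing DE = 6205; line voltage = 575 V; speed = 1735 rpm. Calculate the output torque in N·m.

P_in = √3·V·I·cosφ = 1.732 × 575 × 26.5 × 0.808 = 21324 W
P_out = η·P_in = 0.874 × 21324 = 18637 W
n = 1735 rpm
ω = 2π×1735/60 = 181.7 rad/s
τ = P_out/ω = 18637/181.7 = 103 N·m

103 N·m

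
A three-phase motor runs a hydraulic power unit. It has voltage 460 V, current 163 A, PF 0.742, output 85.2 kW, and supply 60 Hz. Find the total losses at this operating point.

P_in = √3·V·I·cosφ = 1.732×460×163×0.742 = 96360 W
P_out = 85200 W
Losses = P_in − P_out = 96360 − 85200 = 11160 W

11.2 kW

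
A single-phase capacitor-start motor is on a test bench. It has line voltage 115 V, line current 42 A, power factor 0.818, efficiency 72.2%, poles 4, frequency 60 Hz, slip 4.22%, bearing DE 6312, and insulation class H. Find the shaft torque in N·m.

P_in = V·I·cosφ = 115 × 42 × 0.818 = 3951 W
P_out = η·P_in = 0.722 × 3951 = 2853 W
n_s = 120×60/4 = 1800 rpm; n = 1800×(1−0.0422) = 1724 rpm
ω = 2π×1724/60 = 180.5 rad/s
τ = P_out/ω = 2853/180.5 = 15.8 N·m

15.8 N·m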